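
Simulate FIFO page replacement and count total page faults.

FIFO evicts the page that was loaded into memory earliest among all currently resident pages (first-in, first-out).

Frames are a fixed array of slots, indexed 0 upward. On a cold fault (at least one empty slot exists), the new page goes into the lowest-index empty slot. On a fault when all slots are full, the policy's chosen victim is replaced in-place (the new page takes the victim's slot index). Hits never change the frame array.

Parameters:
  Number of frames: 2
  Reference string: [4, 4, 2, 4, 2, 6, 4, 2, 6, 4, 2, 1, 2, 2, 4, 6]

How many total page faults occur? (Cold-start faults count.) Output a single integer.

Step 0: ref 4 → FAULT, frames=[4,-]
Step 1: ref 4 → HIT, frames=[4,-]
Step 2: ref 2 → FAULT, frames=[4,2]
Step 3: ref 4 → HIT, frames=[4,2]
Step 4: ref 2 → HIT, frames=[4,2]
Step 5: ref 6 → FAULT (evict 4), frames=[6,2]
Step 6: ref 4 → FAULT (evict 2), frames=[6,4]
Step 7: ref 2 → FAULT (evict 6), frames=[2,4]
Step 8: ref 6 → FAULT (evict 4), frames=[2,6]
Step 9: ref 4 → FAULT (evict 2), frames=[4,6]
Step 10: ref 2 → FAULT (evict 6), frames=[4,2]
Step 11: ref 1 → FAULT (evict 4), frames=[1,2]
Step 12: ref 2 → HIT, frames=[1,2]
Step 13: ref 2 → HIT, frames=[1,2]
Step 14: ref 4 → FAULT (evict 2), frames=[1,4]
Step 15: ref 6 → FAULT (evict 1), frames=[6,4]
Total faults: 11

Answer: 11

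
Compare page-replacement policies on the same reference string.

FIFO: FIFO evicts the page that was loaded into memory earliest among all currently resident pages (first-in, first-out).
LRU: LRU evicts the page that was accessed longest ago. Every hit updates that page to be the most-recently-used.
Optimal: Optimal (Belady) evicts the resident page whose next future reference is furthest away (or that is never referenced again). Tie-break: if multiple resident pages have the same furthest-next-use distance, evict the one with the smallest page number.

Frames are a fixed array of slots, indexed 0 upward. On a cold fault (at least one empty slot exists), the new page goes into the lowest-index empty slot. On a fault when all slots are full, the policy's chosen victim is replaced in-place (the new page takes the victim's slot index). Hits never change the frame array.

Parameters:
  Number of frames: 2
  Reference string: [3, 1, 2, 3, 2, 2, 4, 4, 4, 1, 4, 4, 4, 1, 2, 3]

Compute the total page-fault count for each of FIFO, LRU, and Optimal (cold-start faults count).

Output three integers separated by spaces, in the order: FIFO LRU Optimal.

Answer: 8 8 7

Derivation:
--- FIFO ---
  step 0: ref 3 -> FAULT, frames=[3,-] (faults so far: 1)
  step 1: ref 1 -> FAULT, frames=[3,1] (faults so far: 2)
  step 2: ref 2 -> FAULT, evict 3, frames=[2,1] (faults so far: 3)
  step 3: ref 3 -> FAULT, evict 1, frames=[2,3] (faults so far: 4)
  step 4: ref 2 -> HIT, frames=[2,3] (faults so far: 4)
  step 5: ref 2 -> HIT, frames=[2,3] (faults so far: 4)
  step 6: ref 4 -> FAULT, evict 2, frames=[4,3] (faults so far: 5)
  step 7: ref 4 -> HIT, frames=[4,3] (faults so far: 5)
  step 8: ref 4 -> HIT, frames=[4,3] (faults so far: 5)
  step 9: ref 1 -> FAULT, evict 3, frames=[4,1] (faults so far: 6)
  step 10: ref 4 -> HIT, frames=[4,1] (faults so far: 6)
  step 11: ref 4 -> HIT, frames=[4,1] (faults so far: 6)
  step 12: ref 4 -> HIT, frames=[4,1] (faults so far: 6)
  step 13: ref 1 -> HIT, frames=[4,1] (faults so far: 6)
  step 14: ref 2 -> FAULT, evict 4, frames=[2,1] (faults so far: 7)
  step 15: ref 3 -> FAULT, evict 1, frames=[2,3] (faults so far: 8)
  FIFO total faults: 8
--- LRU ---
  step 0: ref 3 -> FAULT, frames=[3,-] (faults so far: 1)
  step 1: ref 1 -> FAULT, frames=[3,1] (faults so far: 2)
  step 2: ref 2 -> FAULT, evict 3, frames=[2,1] (faults so far: 3)
  step 3: ref 3 -> FAULT, evict 1, frames=[2,3] (faults so far: 4)
  step 4: ref 2 -> HIT, frames=[2,3] (faults so far: 4)
  step 5: ref 2 -> HIT, frames=[2,3] (faults so far: 4)
  step 6: ref 4 -> FAULT, evict 3, frames=[2,4] (faults so far: 5)
  step 7: ref 4 -> HIT, frames=[2,4] (faults so far: 5)
  step 8: ref 4 -> HIT, frames=[2,4] (faults so far: 5)
  step 9: ref 1 -> FAULT, evict 2, frames=[1,4] (faults so far: 6)
  step 10: ref 4 -> HIT, frames=[1,4] (faults so far: 6)
  step 11: ref 4 -> HIT, frames=[1,4] (faults so far: 6)
  step 12: ref 4 -> HIT, frames=[1,4] (faults so far: 6)
  step 13: ref 1 -> HIT, frames=[1,4] (faults so far: 6)
  step 14: ref 2 -> FAULT, evict 4, frames=[1,2] (faults so far: 7)
  step 15: ref 3 -> FAULT, evict 1, frames=[3,2] (faults so far: 8)
  LRU total faults: 8
--- Optimal ---
  step 0: ref 3 -> FAULT, frames=[3,-] (faults so far: 1)
  step 1: ref 1 -> FAULT, frames=[3,1] (faults so far: 2)
  step 2: ref 2 -> FAULT, evict 1, frames=[3,2] (faults so far: 3)
  step 3: ref 3 -> HIT, frames=[3,2] (faults so far: 3)
  step 4: ref 2 -> HIT, frames=[3,2] (faults so far: 3)
  step 5: ref 2 -> HIT, frames=[3,2] (faults so far: 3)
  step 6: ref 4 -> FAULT, evict 3, frames=[4,2] (faults so far: 4)
  step 7: ref 4 -> HIT, frames=[4,2] (faults so far: 4)
  step 8: ref 4 -> HIT, frames=[4,2] (faults so far: 4)
  step 9: ref 1 -> FAULT, evict 2, frames=[4,1] (faults so far: 5)
  step 10: ref 4 -> HIT, frames=[4,1] (faults so far: 5)
  step 11: ref 4 -> HIT, frames=[4,1] (faults so far: 5)
  step 12: ref 4 -> HIT, frames=[4,1] (faults so far: 5)
  step 13: ref 1 -> HIT, frames=[4,1] (faults so far: 5)
  step 14: ref 2 -> FAULT, evict 1, frames=[4,2] (faults so far: 6)
  step 15: ref 3 -> FAULT, evict 2, frames=[4,3] (faults so far: 7)
  Optimal total faults: 7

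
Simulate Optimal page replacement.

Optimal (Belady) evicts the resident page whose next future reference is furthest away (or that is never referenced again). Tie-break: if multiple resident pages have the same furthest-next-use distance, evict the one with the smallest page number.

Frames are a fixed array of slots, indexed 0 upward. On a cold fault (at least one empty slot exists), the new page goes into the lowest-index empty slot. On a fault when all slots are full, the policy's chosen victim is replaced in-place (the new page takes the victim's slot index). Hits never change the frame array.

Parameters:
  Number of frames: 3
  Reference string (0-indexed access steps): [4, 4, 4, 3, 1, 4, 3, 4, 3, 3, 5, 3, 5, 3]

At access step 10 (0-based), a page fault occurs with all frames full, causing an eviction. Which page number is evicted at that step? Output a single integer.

Step 0: ref 4 -> FAULT, frames=[4,-,-]
Step 1: ref 4 -> HIT, frames=[4,-,-]
Step 2: ref 4 -> HIT, frames=[4,-,-]
Step 3: ref 3 -> FAULT, frames=[4,3,-]
Step 4: ref 1 -> FAULT, frames=[4,3,1]
Step 5: ref 4 -> HIT, frames=[4,3,1]
Step 6: ref 3 -> HIT, frames=[4,3,1]
Step 7: ref 4 -> HIT, frames=[4,3,1]
Step 8: ref 3 -> HIT, frames=[4,3,1]
Step 9: ref 3 -> HIT, frames=[4,3,1]
Step 10: ref 5 -> FAULT, evict 1, frames=[4,3,5]
At step 10: evicted page 1

Answer: 1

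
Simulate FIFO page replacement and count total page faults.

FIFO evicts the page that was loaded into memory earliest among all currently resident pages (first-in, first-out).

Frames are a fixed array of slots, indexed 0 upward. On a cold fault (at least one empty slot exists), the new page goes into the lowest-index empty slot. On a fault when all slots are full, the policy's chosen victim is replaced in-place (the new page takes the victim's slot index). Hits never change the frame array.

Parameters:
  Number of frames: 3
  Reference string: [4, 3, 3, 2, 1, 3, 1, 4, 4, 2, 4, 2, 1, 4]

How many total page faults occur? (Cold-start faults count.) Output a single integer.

Step 0: ref 4 → FAULT, frames=[4,-,-]
Step 1: ref 3 → FAULT, frames=[4,3,-]
Step 2: ref 3 → HIT, frames=[4,3,-]
Step 3: ref 2 → FAULT, frames=[4,3,2]
Step 4: ref 1 → FAULT (evict 4), frames=[1,3,2]
Step 5: ref 3 → HIT, frames=[1,3,2]
Step 6: ref 1 → HIT, frames=[1,3,2]
Step 7: ref 4 → FAULT (evict 3), frames=[1,4,2]
Step 8: ref 4 → HIT, frames=[1,4,2]
Step 9: ref 2 → HIT, frames=[1,4,2]
Step 10: ref 4 → HIT, frames=[1,4,2]
Step 11: ref 2 → HIT, frames=[1,4,2]
Step 12: ref 1 → HIT, frames=[1,4,2]
Step 13: ref 4 → HIT, frames=[1,4,2]
Total faults: 5

Answer: 5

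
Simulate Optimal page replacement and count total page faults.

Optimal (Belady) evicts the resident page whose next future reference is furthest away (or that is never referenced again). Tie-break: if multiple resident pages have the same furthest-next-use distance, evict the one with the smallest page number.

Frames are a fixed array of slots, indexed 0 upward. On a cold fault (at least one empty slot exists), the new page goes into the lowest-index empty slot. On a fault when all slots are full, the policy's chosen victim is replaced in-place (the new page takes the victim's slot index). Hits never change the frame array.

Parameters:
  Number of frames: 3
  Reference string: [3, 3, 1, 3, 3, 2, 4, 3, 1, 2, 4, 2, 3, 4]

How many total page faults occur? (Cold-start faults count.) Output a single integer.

Step 0: ref 3 → FAULT, frames=[3,-,-]
Step 1: ref 3 → HIT, frames=[3,-,-]
Step 2: ref 1 → FAULT, frames=[3,1,-]
Step 3: ref 3 → HIT, frames=[3,1,-]
Step 4: ref 3 → HIT, frames=[3,1,-]
Step 5: ref 2 → FAULT, frames=[3,1,2]
Step 6: ref 4 → FAULT (evict 2), frames=[3,1,4]
Step 7: ref 3 → HIT, frames=[3,1,4]
Step 8: ref 1 → HIT, frames=[3,1,4]
Step 9: ref 2 → FAULT (evict 1), frames=[3,2,4]
Step 10: ref 4 → HIT, frames=[3,2,4]
Step 11: ref 2 → HIT, frames=[3,2,4]
Step 12: ref 3 → HIT, frames=[3,2,4]
Step 13: ref 4 → HIT, frames=[3,2,4]
Total faults: 5

Answer: 5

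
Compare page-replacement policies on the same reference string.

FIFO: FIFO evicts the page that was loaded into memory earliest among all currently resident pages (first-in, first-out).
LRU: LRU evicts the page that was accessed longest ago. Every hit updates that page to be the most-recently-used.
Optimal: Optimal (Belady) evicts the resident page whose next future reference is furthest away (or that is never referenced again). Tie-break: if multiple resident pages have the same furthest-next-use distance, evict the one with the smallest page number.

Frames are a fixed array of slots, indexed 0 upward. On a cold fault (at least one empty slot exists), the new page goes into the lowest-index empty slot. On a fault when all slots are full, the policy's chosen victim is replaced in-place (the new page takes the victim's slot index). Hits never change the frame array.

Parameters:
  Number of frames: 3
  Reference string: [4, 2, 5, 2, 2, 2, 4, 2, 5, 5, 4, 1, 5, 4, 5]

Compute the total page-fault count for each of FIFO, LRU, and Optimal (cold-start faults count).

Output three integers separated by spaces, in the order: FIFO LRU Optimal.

--- FIFO ---
  step 0: ref 4 -> FAULT, frames=[4,-,-] (faults so far: 1)
  step 1: ref 2 -> FAULT, frames=[4,2,-] (faults so far: 2)
  step 2: ref 5 -> FAULT, frames=[4,2,5] (faults so far: 3)
  step 3: ref 2 -> HIT, frames=[4,2,5] (faults so far: 3)
  step 4: ref 2 -> HIT, frames=[4,2,5] (faults so far: 3)
  step 5: ref 2 -> HIT, frames=[4,2,5] (faults so far: 3)
  step 6: ref 4 -> HIT, frames=[4,2,5] (faults so far: 3)
  step 7: ref 2 -> HIT, frames=[4,2,5] (faults so far: 3)
  step 8: ref 5 -> HIT, frames=[4,2,5] (faults so far: 3)
  step 9: ref 5 -> HIT, frames=[4,2,5] (faults so far: 3)
  step 10: ref 4 -> HIT, frames=[4,2,5] (faults so far: 3)
  step 11: ref 1 -> FAULT, evict 4, frames=[1,2,5] (faults so far: 4)
  step 12: ref 5 -> HIT, frames=[1,2,5] (faults so far: 4)
  step 13: ref 4 -> FAULT, evict 2, frames=[1,4,5] (faults so far: 5)
  step 14: ref 5 -> HIT, frames=[1,4,5] (faults so far: 5)
  FIFO total faults: 5
--- LRU ---
  step 0: ref 4 -> FAULT, frames=[4,-,-] (faults so far: 1)
  step 1: ref 2 -> FAULT, frames=[4,2,-] (faults so far: 2)
  step 2: ref 5 -> FAULT, frames=[4,2,5] (faults so far: 3)
  step 3: ref 2 -> HIT, frames=[4,2,5] (faults so far: 3)
  step 4: ref 2 -> HIT, frames=[4,2,5] (faults so far: 3)
  step 5: ref 2 -> HIT, frames=[4,2,5] (faults so far: 3)
  step 6: ref 4 -> HIT, frames=[4,2,5] (faults so far: 3)
  step 7: ref 2 -> HIT, frames=[4,2,5] (faults so far: 3)
  step 8: ref 5 -> HIT, frames=[4,2,5] (faults so far: 3)
  step 9: ref 5 -> HIT, frames=[4,2,5] (faults so far: 3)
  step 10: ref 4 -> HIT, frames=[4,2,5] (faults so far: 3)
  step 11: ref 1 -> FAULT, evict 2, frames=[4,1,5] (faults so far: 4)
  step 12: ref 5 -> HIT, frames=[4,1,5] (faults so far: 4)
  step 13: ref 4 -> HIT, frames=[4,1,5] (faults so far: 4)
  step 14: ref 5 -> HIT, frames=[4,1,5] (faults so far: 4)
  LRU total faults: 4
--- Optimal ---
  step 0: ref 4 -> FAULT, frames=[4,-,-] (faults so far: 1)
  step 1: ref 2 -> FAULT, frames=[4,2,-] (faults so far: 2)
  step 2: ref 5 -> FAULT, frames=[4,2,5] (faults so far: 3)
  step 3: ref 2 -> HIT, frames=[4,2,5] (faults so far: 3)
  step 4: ref 2 -> HIT, frames=[4,2,5] (faults so far: 3)
  step 5: ref 2 -> HIT, frames=[4,2,5] (faults so far: 3)
  step 6: ref 4 -> HIT, frames=[4,2,5] (faults so far: 3)
  step 7: ref 2 -> HIT, frames=[4,2,5] (faults so far: 3)
  step 8: ref 5 -> HIT, frames=[4,2,5] (faults so far: 3)
  step 9: ref 5 -> HIT, frames=[4,2,5] (faults so far: 3)
  step 10: ref 4 -> HIT, frames=[4,2,5] (faults so far: 3)
  step 11: ref 1 -> FAULT, evict 2, frames=[4,1,5] (faults so far: 4)
  step 12: ref 5 -> HIT, frames=[4,1,5] (faults so far: 4)
  step 13: ref 4 -> HIT, frames=[4,1,5] (faults so far: 4)
  step 14: ref 5 -> HIT, frames=[4,1,5] (faults so far: 4)
  Optimal total faults: 4

Answer: 5 4 4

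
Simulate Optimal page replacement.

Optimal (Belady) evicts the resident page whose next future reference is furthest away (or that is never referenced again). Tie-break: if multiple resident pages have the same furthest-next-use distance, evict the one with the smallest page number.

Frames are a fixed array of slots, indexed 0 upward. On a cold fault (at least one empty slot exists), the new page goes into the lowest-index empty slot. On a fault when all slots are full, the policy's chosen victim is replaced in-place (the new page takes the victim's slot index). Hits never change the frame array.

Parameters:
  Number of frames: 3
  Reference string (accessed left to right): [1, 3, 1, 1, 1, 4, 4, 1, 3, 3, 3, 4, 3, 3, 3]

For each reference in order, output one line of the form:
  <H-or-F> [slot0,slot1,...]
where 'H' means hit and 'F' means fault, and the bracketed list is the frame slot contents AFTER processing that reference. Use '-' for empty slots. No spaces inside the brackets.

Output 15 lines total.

F [1,-,-]
F [1,3,-]
H [1,3,-]
H [1,3,-]
H [1,3,-]
F [1,3,4]
H [1,3,4]
H [1,3,4]
H [1,3,4]
H [1,3,4]
H [1,3,4]
H [1,3,4]
H [1,3,4]
H [1,3,4]
H [1,3,4]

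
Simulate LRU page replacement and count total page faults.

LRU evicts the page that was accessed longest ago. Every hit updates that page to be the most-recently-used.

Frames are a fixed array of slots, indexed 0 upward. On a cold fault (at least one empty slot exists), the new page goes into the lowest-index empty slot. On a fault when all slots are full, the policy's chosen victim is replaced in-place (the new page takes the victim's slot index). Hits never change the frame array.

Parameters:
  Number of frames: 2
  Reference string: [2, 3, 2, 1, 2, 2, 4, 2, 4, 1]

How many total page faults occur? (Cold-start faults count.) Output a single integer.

Answer: 5

Derivation:
Step 0: ref 2 → FAULT, frames=[2,-]
Step 1: ref 3 → FAULT, frames=[2,3]
Step 2: ref 2 → HIT, frames=[2,3]
Step 3: ref 1 → FAULT (evict 3), frames=[2,1]
Step 4: ref 2 → HIT, frames=[2,1]
Step 5: ref 2 → HIT, frames=[2,1]
Step 6: ref 4 → FAULT (evict 1), frames=[2,4]
Step 7: ref 2 → HIT, frames=[2,4]
Step 8: ref 4 → HIT, frames=[2,4]
Step 9: ref 1 → FAULT (evict 2), frames=[1,4]
Total faults: 5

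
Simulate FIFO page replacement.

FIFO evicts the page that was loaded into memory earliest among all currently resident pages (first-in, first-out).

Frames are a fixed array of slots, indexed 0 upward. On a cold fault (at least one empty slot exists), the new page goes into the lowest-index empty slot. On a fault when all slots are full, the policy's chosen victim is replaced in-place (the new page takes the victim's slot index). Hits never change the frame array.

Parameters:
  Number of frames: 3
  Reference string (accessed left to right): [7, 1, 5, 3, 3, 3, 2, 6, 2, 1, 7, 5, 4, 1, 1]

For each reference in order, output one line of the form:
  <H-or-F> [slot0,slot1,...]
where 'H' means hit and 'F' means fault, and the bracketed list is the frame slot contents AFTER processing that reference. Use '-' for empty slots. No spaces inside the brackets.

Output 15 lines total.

F [7,-,-]
F [7,1,-]
F [7,1,5]
F [3,1,5]
H [3,1,5]
H [3,1,5]
F [3,2,5]
F [3,2,6]
H [3,2,6]
F [1,2,6]
F [1,7,6]
F [1,7,5]
F [4,7,5]
F [4,1,5]
H [4,1,5]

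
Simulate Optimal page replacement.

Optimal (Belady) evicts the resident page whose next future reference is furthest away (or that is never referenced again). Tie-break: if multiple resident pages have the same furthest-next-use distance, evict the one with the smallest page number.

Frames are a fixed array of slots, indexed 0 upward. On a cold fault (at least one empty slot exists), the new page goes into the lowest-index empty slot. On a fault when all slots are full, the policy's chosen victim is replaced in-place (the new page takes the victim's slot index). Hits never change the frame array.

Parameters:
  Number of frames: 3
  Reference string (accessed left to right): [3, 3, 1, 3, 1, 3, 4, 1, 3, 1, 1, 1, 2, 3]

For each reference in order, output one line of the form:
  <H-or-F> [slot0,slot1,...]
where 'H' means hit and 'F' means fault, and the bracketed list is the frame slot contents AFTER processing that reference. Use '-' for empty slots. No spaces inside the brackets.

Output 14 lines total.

F [3,-,-]
H [3,-,-]
F [3,1,-]
H [3,1,-]
H [3,1,-]
H [3,1,-]
F [3,1,4]
H [3,1,4]
H [3,1,4]
H [3,1,4]
H [3,1,4]
H [3,1,4]
F [3,2,4]
H [3,2,4]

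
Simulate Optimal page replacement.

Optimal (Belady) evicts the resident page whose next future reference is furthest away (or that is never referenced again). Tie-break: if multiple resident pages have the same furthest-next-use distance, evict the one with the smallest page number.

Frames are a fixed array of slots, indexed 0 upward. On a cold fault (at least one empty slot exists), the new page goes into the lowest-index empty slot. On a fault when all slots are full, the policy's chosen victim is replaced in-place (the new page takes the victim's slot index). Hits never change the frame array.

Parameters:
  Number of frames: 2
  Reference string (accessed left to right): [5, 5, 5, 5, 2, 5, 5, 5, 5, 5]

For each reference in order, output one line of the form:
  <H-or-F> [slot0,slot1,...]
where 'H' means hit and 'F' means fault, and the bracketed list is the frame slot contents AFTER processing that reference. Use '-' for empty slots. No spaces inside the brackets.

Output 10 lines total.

F [5,-]
H [5,-]
H [5,-]
H [5,-]
F [5,2]
H [5,2]
H [5,2]
H [5,2]
H [5,2]
H [5,2]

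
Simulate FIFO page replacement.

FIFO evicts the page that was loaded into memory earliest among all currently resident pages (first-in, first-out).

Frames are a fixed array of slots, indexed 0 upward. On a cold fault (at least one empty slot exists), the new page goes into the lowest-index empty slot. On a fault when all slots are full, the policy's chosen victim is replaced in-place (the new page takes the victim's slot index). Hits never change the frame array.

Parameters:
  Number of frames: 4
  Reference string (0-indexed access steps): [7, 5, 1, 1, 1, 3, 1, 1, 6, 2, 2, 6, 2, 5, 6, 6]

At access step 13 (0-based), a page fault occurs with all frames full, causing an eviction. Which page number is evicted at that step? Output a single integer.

Answer: 1

Derivation:
Step 0: ref 7 -> FAULT, frames=[7,-,-,-]
Step 1: ref 5 -> FAULT, frames=[7,5,-,-]
Step 2: ref 1 -> FAULT, frames=[7,5,1,-]
Step 3: ref 1 -> HIT, frames=[7,5,1,-]
Step 4: ref 1 -> HIT, frames=[7,5,1,-]
Step 5: ref 3 -> FAULT, frames=[7,5,1,3]
Step 6: ref 1 -> HIT, frames=[7,5,1,3]
Step 7: ref 1 -> HIT, frames=[7,5,1,3]
Step 8: ref 6 -> FAULT, evict 7, frames=[6,5,1,3]
Step 9: ref 2 -> FAULT, evict 5, frames=[6,2,1,3]
Step 10: ref 2 -> HIT, frames=[6,2,1,3]
Step 11: ref 6 -> HIT, frames=[6,2,1,3]
Step 12: ref 2 -> HIT, frames=[6,2,1,3]
Step 13: ref 5 -> FAULT, evict 1, frames=[6,2,5,3]
At step 13: evicted page 1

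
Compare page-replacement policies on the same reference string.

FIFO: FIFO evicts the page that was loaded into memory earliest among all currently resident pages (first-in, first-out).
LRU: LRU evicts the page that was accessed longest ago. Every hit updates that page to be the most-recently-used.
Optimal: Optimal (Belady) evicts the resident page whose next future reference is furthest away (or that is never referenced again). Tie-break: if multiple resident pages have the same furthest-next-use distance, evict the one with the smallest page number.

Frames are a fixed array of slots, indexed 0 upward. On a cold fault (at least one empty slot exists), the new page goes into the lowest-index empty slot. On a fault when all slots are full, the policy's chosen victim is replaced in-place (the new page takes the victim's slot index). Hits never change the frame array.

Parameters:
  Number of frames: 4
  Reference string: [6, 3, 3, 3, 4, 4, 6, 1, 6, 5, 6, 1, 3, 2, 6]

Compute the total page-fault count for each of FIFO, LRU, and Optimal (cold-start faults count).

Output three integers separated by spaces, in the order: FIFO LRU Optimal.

--- FIFO ---
  step 0: ref 6 -> FAULT, frames=[6,-,-,-] (faults so far: 1)
  step 1: ref 3 -> FAULT, frames=[6,3,-,-] (faults so far: 2)
  step 2: ref 3 -> HIT, frames=[6,3,-,-] (faults so far: 2)
  step 3: ref 3 -> HIT, frames=[6,3,-,-] (faults so far: 2)
  step 4: ref 4 -> FAULT, frames=[6,3,4,-] (faults so far: 3)
  step 5: ref 4 -> HIT, frames=[6,3,4,-] (faults so far: 3)
  step 6: ref 6 -> HIT, frames=[6,3,4,-] (faults so far: 3)
  step 7: ref 1 -> FAULT, frames=[6,3,4,1] (faults so far: 4)
  step 8: ref 6 -> HIT, frames=[6,3,4,1] (faults so far: 4)
  step 9: ref 5 -> FAULT, evict 6, frames=[5,3,4,1] (faults so far: 5)
  step 10: ref 6 -> FAULT, evict 3, frames=[5,6,4,1] (faults so far: 6)
  step 11: ref 1 -> HIT, frames=[5,6,4,1] (faults so far: 6)
  step 12: ref 3 -> FAULT, evict 4, frames=[5,6,3,1] (faults so far: 7)
  step 13: ref 2 -> FAULT, evict 1, frames=[5,6,3,2] (faults so far: 8)
  step 14: ref 6 -> HIT, frames=[5,6,3,2] (faults so far: 8)
  FIFO total faults: 8
--- LRU ---
  step 0: ref 6 -> FAULT, frames=[6,-,-,-] (faults so far: 1)
  step 1: ref 3 -> FAULT, frames=[6,3,-,-] (faults so far: 2)
  step 2: ref 3 -> HIT, frames=[6,3,-,-] (faults so far: 2)
  step 3: ref 3 -> HIT, frames=[6,3,-,-] (faults so far: 2)
  step 4: ref 4 -> FAULT, frames=[6,3,4,-] (faults so far: 3)
  step 5: ref 4 -> HIT, frames=[6,3,4,-] (faults so far: 3)
  step 6: ref 6 -> HIT, frames=[6,3,4,-] (faults so far: 3)
  step 7: ref 1 -> FAULT, frames=[6,3,4,1] (faults so far: 4)
  step 8: ref 6 -> HIT, frames=[6,3,4,1] (faults so far: 4)
  step 9: ref 5 -> FAULT, evict 3, frames=[6,5,4,1] (faults so far: 5)
  step 10: ref 6 -> HIT, frames=[6,5,4,1] (faults so far: 5)
  step 11: ref 1 -> HIT, frames=[6,5,4,1] (faults so far: 5)
  step 12: ref 3 -> FAULT, evict 4, frames=[6,5,3,1] (faults so far: 6)
  step 13: ref 2 -> FAULT, evict 5, frames=[6,2,3,1] (faults so far: 7)
  step 14: ref 6 -> HIT, frames=[6,2,3,1] (faults so far: 7)
  LRU total faults: 7
--- Optimal ---
  step 0: ref 6 -> FAULT, frames=[6,-,-,-] (faults so far: 1)
  step 1: ref 3 -> FAULT, frames=[6,3,-,-] (faults so far: 2)
  step 2: ref 3 -> HIT, frames=[6,3,-,-] (faults so far: 2)
  step 3: ref 3 -> HIT, frames=[6,3,-,-] (faults so far: 2)
  step 4: ref 4 -> FAULT, frames=[6,3,4,-] (faults so far: 3)
  step 5: ref 4 -> HIT, frames=[6,3,4,-] (faults so far: 3)
  step 6: ref 6 -> HIT, frames=[6,3,4,-] (faults so far: 3)
  step 7: ref 1 -> FAULT, frames=[6,3,4,1] (faults so far: 4)
  step 8: ref 6 -> HIT, frames=[6,3,4,1] (faults so far: 4)
  step 9: ref 5 -> FAULT, evict 4, frames=[6,3,5,1] (faults so far: 5)
  step 10: ref 6 -> HIT, frames=[6,3,5,1] (faults so far: 5)
  step 11: ref 1 -> HIT, frames=[6,3,5,1] (faults so far: 5)
  step 12: ref 3 -> HIT, frames=[6,3,5,1] (faults so far: 5)
  step 13: ref 2 -> FAULT, evict 1, frames=[6,3,5,2] (faults so far: 6)
  step 14: ref 6 -> HIT, frames=[6,3,5,2] (faults so far: 6)
  Optimal total faults: 6

Answer: 8 7 6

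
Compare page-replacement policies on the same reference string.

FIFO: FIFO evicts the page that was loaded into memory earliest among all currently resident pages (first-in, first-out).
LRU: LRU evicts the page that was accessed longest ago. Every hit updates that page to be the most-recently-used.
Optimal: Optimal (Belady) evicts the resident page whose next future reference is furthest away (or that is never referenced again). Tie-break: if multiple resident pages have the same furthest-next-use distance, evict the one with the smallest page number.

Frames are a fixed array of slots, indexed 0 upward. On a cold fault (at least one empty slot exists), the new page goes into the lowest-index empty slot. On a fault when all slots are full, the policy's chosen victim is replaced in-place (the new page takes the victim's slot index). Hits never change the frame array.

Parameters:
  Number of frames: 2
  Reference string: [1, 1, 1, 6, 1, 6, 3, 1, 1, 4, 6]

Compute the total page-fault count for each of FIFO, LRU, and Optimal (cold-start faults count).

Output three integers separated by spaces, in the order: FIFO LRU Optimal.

Answer: 6 6 5

Derivation:
--- FIFO ---
  step 0: ref 1 -> FAULT, frames=[1,-] (faults so far: 1)
  step 1: ref 1 -> HIT, frames=[1,-] (faults so far: 1)
  step 2: ref 1 -> HIT, frames=[1,-] (faults so far: 1)
  step 3: ref 6 -> FAULT, frames=[1,6] (faults so far: 2)
  step 4: ref 1 -> HIT, frames=[1,6] (faults so far: 2)
  step 5: ref 6 -> HIT, frames=[1,6] (faults so far: 2)
  step 6: ref 3 -> FAULT, evict 1, frames=[3,6] (faults so far: 3)
  step 7: ref 1 -> FAULT, evict 6, frames=[3,1] (faults so far: 4)
  step 8: ref 1 -> HIT, frames=[3,1] (faults so far: 4)
  step 9: ref 4 -> FAULT, evict 3, frames=[4,1] (faults so far: 5)
  step 10: ref 6 -> FAULT, evict 1, frames=[4,6] (faults so far: 6)
  FIFO total faults: 6
--- LRU ---
  step 0: ref 1 -> FAULT, frames=[1,-] (faults so far: 1)
  step 1: ref 1 -> HIT, frames=[1,-] (faults so far: 1)
  step 2: ref 1 -> HIT, frames=[1,-] (faults so far: 1)
  step 3: ref 6 -> FAULT, frames=[1,6] (faults so far: 2)
  step 4: ref 1 -> HIT, frames=[1,6] (faults so far: 2)
  step 5: ref 6 -> HIT, frames=[1,6] (faults so far: 2)
  step 6: ref 3 -> FAULT, evict 1, frames=[3,6] (faults so far: 3)
  step 7: ref 1 -> FAULT, evict 6, frames=[3,1] (faults so far: 4)
  step 8: ref 1 -> HIT, frames=[3,1] (faults so far: 4)
  step 9: ref 4 -> FAULT, evict 3, frames=[4,1] (faults so far: 5)
  step 10: ref 6 -> FAULT, evict 1, frames=[4,6] (faults so far: 6)
  LRU total faults: 6
--- Optimal ---
  step 0: ref 1 -> FAULT, frames=[1,-] (faults so far: 1)
  step 1: ref 1 -> HIT, frames=[1,-] (faults so far: 1)
  step 2: ref 1 -> HIT, frames=[1,-] (faults so far: 1)
  step 3: ref 6 -> FAULT, frames=[1,6] (faults so far: 2)
  step 4: ref 1 -> HIT, frames=[1,6] (faults so far: 2)
  step 5: ref 6 -> HIT, frames=[1,6] (faults so far: 2)
  step 6: ref 3 -> FAULT, evict 6, frames=[1,3] (faults so far: 3)
  step 7: ref 1 -> HIT, frames=[1,3] (faults so far: 3)
  step 8: ref 1 -> HIT, frames=[1,3] (faults so far: 3)
  step 9: ref 4 -> FAULT, evict 1, frames=[4,3] (faults so far: 4)
  step 10: ref 6 -> FAULT, evict 3, frames=[4,6] (faults so far: 5)
  Optimal total faults: 5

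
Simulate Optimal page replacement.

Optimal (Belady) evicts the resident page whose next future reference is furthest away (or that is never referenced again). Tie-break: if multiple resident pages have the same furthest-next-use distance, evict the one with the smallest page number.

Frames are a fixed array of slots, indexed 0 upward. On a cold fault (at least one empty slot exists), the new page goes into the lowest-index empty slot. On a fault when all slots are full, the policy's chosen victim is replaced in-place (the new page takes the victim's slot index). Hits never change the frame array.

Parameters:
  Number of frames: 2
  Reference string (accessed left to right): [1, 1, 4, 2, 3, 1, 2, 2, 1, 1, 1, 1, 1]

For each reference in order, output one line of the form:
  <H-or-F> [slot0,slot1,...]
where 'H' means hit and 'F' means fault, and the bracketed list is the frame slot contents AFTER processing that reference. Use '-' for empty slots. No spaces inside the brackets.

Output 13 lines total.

F [1,-]
H [1,-]
F [1,4]
F [1,2]
F [1,3]
H [1,3]
F [1,2]
H [1,2]
H [1,2]
H [1,2]
H [1,2]
H [1,2]
H [1,2]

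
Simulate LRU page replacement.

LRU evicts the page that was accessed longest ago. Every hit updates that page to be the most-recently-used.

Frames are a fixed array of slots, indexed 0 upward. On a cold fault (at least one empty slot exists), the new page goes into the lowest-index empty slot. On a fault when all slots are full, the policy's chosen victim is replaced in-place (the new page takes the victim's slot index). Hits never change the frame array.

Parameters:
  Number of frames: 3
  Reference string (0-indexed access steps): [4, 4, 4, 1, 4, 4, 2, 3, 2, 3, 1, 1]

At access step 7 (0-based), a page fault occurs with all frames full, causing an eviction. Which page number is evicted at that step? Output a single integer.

Answer: 1

Derivation:
Step 0: ref 4 -> FAULT, frames=[4,-,-]
Step 1: ref 4 -> HIT, frames=[4,-,-]
Step 2: ref 4 -> HIT, frames=[4,-,-]
Step 3: ref 1 -> FAULT, frames=[4,1,-]
Step 4: ref 4 -> HIT, frames=[4,1,-]
Step 5: ref 4 -> HIT, frames=[4,1,-]
Step 6: ref 2 -> FAULT, frames=[4,1,2]
Step 7: ref 3 -> FAULT, evict 1, frames=[4,3,2]
At step 7: evicted page 1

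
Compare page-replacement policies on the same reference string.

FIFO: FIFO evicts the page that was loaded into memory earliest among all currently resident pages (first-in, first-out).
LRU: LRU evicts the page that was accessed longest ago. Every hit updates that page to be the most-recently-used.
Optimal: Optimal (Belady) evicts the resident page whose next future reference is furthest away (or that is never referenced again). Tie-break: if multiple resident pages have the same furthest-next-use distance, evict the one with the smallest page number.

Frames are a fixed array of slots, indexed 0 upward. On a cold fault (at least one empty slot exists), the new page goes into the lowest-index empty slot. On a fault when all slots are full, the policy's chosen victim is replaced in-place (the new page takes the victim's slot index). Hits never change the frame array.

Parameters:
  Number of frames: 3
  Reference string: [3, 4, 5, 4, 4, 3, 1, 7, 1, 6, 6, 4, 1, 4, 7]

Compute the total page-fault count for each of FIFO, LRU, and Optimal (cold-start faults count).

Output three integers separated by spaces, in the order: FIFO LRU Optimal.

Answer: 9 8 7

Derivation:
--- FIFO ---
  step 0: ref 3 -> FAULT, frames=[3,-,-] (faults so far: 1)
  step 1: ref 4 -> FAULT, frames=[3,4,-] (faults so far: 2)
  step 2: ref 5 -> FAULT, frames=[3,4,5] (faults so far: 3)
  step 3: ref 4 -> HIT, frames=[3,4,5] (faults so far: 3)
  step 4: ref 4 -> HIT, frames=[3,4,5] (faults so far: 3)
  step 5: ref 3 -> HIT, frames=[3,4,5] (faults so far: 3)
  step 6: ref 1 -> FAULT, evict 3, frames=[1,4,5] (faults so far: 4)
  step 7: ref 7 -> FAULT, evict 4, frames=[1,7,5] (faults so far: 5)
  step 8: ref 1 -> HIT, frames=[1,7,5] (faults so far: 5)
  step 9: ref 6 -> FAULT, evict 5, frames=[1,7,6] (faults so far: 6)
  step 10: ref 6 -> HIT, frames=[1,7,6] (faults so far: 6)
  step 11: ref 4 -> FAULT, evict 1, frames=[4,7,6] (faults so far: 7)
  step 12: ref 1 -> FAULT, evict 7, frames=[4,1,6] (faults so far: 8)
  step 13: ref 4 -> HIT, frames=[4,1,6] (faults so far: 8)
  step 14: ref 7 -> FAULT, evict 6, frames=[4,1,7] (faults so far: 9)
  FIFO total faults: 9
--- LRU ---
  step 0: ref 3 -> FAULT, frames=[3,-,-] (faults so far: 1)
  step 1: ref 4 -> FAULT, frames=[3,4,-] (faults so far: 2)
  step 2: ref 5 -> FAULT, frames=[3,4,5] (faults so far: 3)
  step 3: ref 4 -> HIT, frames=[3,4,5] (faults so far: 3)
  step 4: ref 4 -> HIT, frames=[3,4,5] (faults so far: 3)
  step 5: ref 3 -> HIT, frames=[3,4,5] (faults so far: 3)
  step 6: ref 1 -> FAULT, evict 5, frames=[3,4,1] (faults so far: 4)
  step 7: ref 7 -> FAULT, evict 4, frames=[3,7,1] (faults so far: 5)
  step 8: ref 1 -> HIT, frames=[3,7,1] (faults so far: 5)
  step 9: ref 6 -> FAULT, evict 3, frames=[6,7,1] (faults so far: 6)
  step 10: ref 6 -> HIT, frames=[6,7,1] (faults so far: 6)
  step 11: ref 4 -> FAULT, evict 7, frames=[6,4,1] (faults so far: 7)
  step 12: ref 1 -> HIT, frames=[6,4,1] (faults so far: 7)
  step 13: ref 4 -> HIT, frames=[6,4,1] (faults so far: 7)
  step 14: ref 7 -> FAULT, evict 6, frames=[7,4,1] (faults so far: 8)
  LRU total faults: 8
--- Optimal ---
  step 0: ref 3 -> FAULT, frames=[3,-,-] (faults so far: 1)
  step 1: ref 4 -> FAULT, frames=[3,4,-] (faults so far: 2)
  step 2: ref 5 -> FAULT, frames=[3,4,5] (faults so far: 3)
  step 3: ref 4 -> HIT, frames=[3,4,5] (faults so far: 3)
  step 4: ref 4 -> HIT, frames=[3,4,5] (faults so far: 3)
  step 5: ref 3 -> HIT, frames=[3,4,5] (faults so far: 3)
  step 6: ref 1 -> FAULT, evict 3, frames=[1,4,5] (faults so far: 4)
  step 7: ref 7 -> FAULT, evict 5, frames=[1,4,7] (faults so far: 5)
  step 8: ref 1 -> HIT, frames=[1,4,7] (faults so far: 5)
  step 9: ref 6 -> FAULT, evict 7, frames=[1,4,6] (faults so far: 6)
  step 10: ref 6 -> HIT, frames=[1,4,6] (faults so far: 6)
  step 11: ref 4 -> HIT, frames=[1,4,6] (faults so far: 6)
  step 12: ref 1 -> HIT, frames=[1,4,6] (faults so far: 6)
  step 13: ref 4 -> HIT, frames=[1,4,6] (faults so far: 6)
  step 14: ref 7 -> FAULT, evict 1, frames=[7,4,6] (faults so far: 7)
  Optimal total faults: 7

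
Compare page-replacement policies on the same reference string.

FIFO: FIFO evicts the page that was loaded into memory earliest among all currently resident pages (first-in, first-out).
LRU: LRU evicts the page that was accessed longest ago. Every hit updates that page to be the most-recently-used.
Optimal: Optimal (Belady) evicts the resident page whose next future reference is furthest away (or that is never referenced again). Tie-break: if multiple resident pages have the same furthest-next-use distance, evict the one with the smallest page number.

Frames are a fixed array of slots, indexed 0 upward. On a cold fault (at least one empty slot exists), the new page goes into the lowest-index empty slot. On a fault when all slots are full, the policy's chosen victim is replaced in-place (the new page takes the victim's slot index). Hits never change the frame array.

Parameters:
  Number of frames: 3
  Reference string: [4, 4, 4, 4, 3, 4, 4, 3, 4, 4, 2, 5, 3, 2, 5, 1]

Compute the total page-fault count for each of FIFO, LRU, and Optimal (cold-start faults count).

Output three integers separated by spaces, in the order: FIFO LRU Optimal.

--- FIFO ---
  step 0: ref 4 -> FAULT, frames=[4,-,-] (faults so far: 1)
  step 1: ref 4 -> HIT, frames=[4,-,-] (faults so far: 1)
  step 2: ref 4 -> HIT, frames=[4,-,-] (faults so far: 1)
  step 3: ref 4 -> HIT, frames=[4,-,-] (faults so far: 1)
  step 4: ref 3 -> FAULT, frames=[4,3,-] (faults so far: 2)
  step 5: ref 4 -> HIT, frames=[4,3,-] (faults so far: 2)
  step 6: ref 4 -> HIT, frames=[4,3,-] (faults so far: 2)
  step 7: ref 3 -> HIT, frames=[4,3,-] (faults so far: 2)
  step 8: ref 4 -> HIT, frames=[4,3,-] (faults so far: 2)
  step 9: ref 4 -> HIT, frames=[4,3,-] (faults so far: 2)
  step 10: ref 2 -> FAULT, frames=[4,3,2] (faults so far: 3)
  step 11: ref 5 -> FAULT, evict 4, frames=[5,3,2] (faults so far: 4)
  step 12: ref 3 -> HIT, frames=[5,3,2] (faults so far: 4)
  step 13: ref 2 -> HIT, frames=[5,3,2] (faults so far: 4)
  step 14: ref 5 -> HIT, frames=[5,3,2] (faults so far: 4)
  step 15: ref 1 -> FAULT, evict 3, frames=[5,1,2] (faults so far: 5)
  FIFO total faults: 5
--- LRU ---
  step 0: ref 4 -> FAULT, frames=[4,-,-] (faults so far: 1)
  step 1: ref 4 -> HIT, frames=[4,-,-] (faults so far: 1)
  step 2: ref 4 -> HIT, frames=[4,-,-] (faults so far: 1)
  step 3: ref 4 -> HIT, frames=[4,-,-] (faults so far: 1)
  step 4: ref 3 -> FAULT, frames=[4,3,-] (faults so far: 2)
  step 5: ref 4 -> HIT, frames=[4,3,-] (faults so far: 2)
  step 6: ref 4 -> HIT, frames=[4,3,-] (faults so far: 2)
  step 7: ref 3 -> HIT, frames=[4,3,-] (faults so far: 2)
  step 8: ref 4 -> HIT, frames=[4,3,-] (faults so far: 2)
  step 9: ref 4 -> HIT, frames=[4,3,-] (faults so far: 2)
  step 10: ref 2 -> FAULT, frames=[4,3,2] (faults so far: 3)
  step 11: ref 5 -> FAULT, evict 3, frames=[4,5,2] (faults so far: 4)
  step 12: ref 3 -> FAULT, evict 4, frames=[3,5,2] (faults so far: 5)
  step 13: ref 2 -> HIT, frames=[3,5,2] (faults so far: 5)
  step 14: ref 5 -> HIT, frames=[3,5,2] (faults so far: 5)
  step 15: ref 1 -> FAULT, evict 3, frames=[1,5,2] (faults so far: 6)
  LRU total faults: 6
--- Optimal ---
  step 0: ref 4 -> FAULT, frames=[4,-,-] (faults so far: 1)
  step 1: ref 4 -> HIT, frames=[4,-,-] (faults so far: 1)
  step 2: ref 4 -> HIT, frames=[4,-,-] (faults so far: 1)
  step 3: ref 4 -> HIT, frames=[4,-,-] (faults so far: 1)
  step 4: ref 3 -> FAULT, frames=[4,3,-] (faults so far: 2)
  step 5: ref 4 -> HIT, frames=[4,3,-] (faults so far: 2)
  step 6: ref 4 -> HIT, frames=[4,3,-] (faults so far: 2)
  step 7: ref 3 -> HIT, frames=[4,3,-] (faults so far: 2)
  step 8: ref 4 -> HIT, frames=[4,3,-] (faults so far: 2)
  step 9: ref 4 -> HIT, frames=[4,3,-] (faults so far: 2)
  step 10: ref 2 -> FAULT, frames=[4,3,2] (faults so far: 3)
  step 11: ref 5 -> FAULT, evict 4, frames=[5,3,2] (faults so far: 4)
  step 12: ref 3 -> HIT, frames=[5,3,2] (faults so far: 4)
  step 13: ref 2 -> HIT, frames=[5,3,2] (faults so far: 4)
  step 14: ref 5 -> HIT, frames=[5,3,2] (faults so far: 4)
  step 15: ref 1 -> FAULT, evict 2, frames=[5,3,1] (faults so far: 5)
  Optimal total faults: 5

Answer: 5 6 5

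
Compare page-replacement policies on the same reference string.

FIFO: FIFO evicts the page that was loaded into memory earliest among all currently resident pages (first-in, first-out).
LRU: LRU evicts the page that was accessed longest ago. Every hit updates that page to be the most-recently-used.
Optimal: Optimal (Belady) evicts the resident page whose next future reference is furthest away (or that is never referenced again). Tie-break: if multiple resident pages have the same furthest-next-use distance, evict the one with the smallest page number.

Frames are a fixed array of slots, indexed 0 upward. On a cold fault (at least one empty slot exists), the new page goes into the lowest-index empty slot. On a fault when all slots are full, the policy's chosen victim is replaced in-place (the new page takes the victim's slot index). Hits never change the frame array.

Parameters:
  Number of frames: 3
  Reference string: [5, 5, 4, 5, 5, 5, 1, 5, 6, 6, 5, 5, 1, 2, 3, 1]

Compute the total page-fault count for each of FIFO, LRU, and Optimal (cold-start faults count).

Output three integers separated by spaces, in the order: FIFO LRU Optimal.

--- FIFO ---
  step 0: ref 5 -> FAULT, frames=[5,-,-] (faults so far: 1)
  step 1: ref 5 -> HIT, frames=[5,-,-] (faults so far: 1)
  step 2: ref 4 -> FAULT, frames=[5,4,-] (faults so far: 2)
  step 3: ref 5 -> HIT, frames=[5,4,-] (faults so far: 2)
  step 4: ref 5 -> HIT, frames=[5,4,-] (faults so far: 2)
  step 5: ref 5 -> HIT, frames=[5,4,-] (faults so far: 2)
  step 6: ref 1 -> FAULT, frames=[5,4,1] (faults so far: 3)
  step 7: ref 5 -> HIT, frames=[5,4,1] (faults so far: 3)
  step 8: ref 6 -> FAULT, evict 5, frames=[6,4,1] (faults so far: 4)
  step 9: ref 6 -> HIT, frames=[6,4,1] (faults so far: 4)
  step 10: ref 5 -> FAULT, evict 4, frames=[6,5,1] (faults so far: 5)
  step 11: ref 5 -> HIT, frames=[6,5,1] (faults so far: 5)
  step 12: ref 1 -> HIT, frames=[6,5,1] (faults so far: 5)
  step 13: ref 2 -> FAULT, evict 1, frames=[6,5,2] (faults so far: 6)
  step 14: ref 3 -> FAULT, evict 6, frames=[3,5,2] (faults so far: 7)
  step 15: ref 1 -> FAULT, evict 5, frames=[3,1,2] (faults so far: 8)
  FIFO total faults: 8
--- LRU ---
  step 0: ref 5 -> FAULT, frames=[5,-,-] (faults so far: 1)
  step 1: ref 5 -> HIT, frames=[5,-,-] (faults so far: 1)
  step 2: ref 4 -> FAULT, frames=[5,4,-] (faults so far: 2)
  step 3: ref 5 -> HIT, frames=[5,4,-] (faults so far: 2)
  step 4: ref 5 -> HIT, frames=[5,4,-] (faults so far: 2)
  step 5: ref 5 -> HIT, frames=[5,4,-] (faults so far: 2)
  step 6: ref 1 -> FAULT, frames=[5,4,1] (faults so far: 3)
  step 7: ref 5 -> HIT, frames=[5,4,1] (faults so far: 3)
  step 8: ref 6 -> FAULT, evict 4, frames=[5,6,1] (faults so far: 4)
  step 9: ref 6 -> HIT, frames=[5,6,1] (faults so far: 4)
  step 10: ref 5 -> HIT, frames=[5,6,1] (faults so far: 4)
  step 11: ref 5 -> HIT, frames=[5,6,1] (faults so far: 4)
  step 12: ref 1 -> HIT, frames=[5,6,1] (faults so far: 4)
  step 13: ref 2 -> FAULT, evict 6, frames=[5,2,1] (faults so far: 5)
  step 14: ref 3 -> FAULT, evict 5, frames=[3,2,1] (faults so far: 6)
  step 15: ref 1 -> HIT, frames=[3,2,1] (faults so far: 6)
  LRU total faults: 6
--- Optimal ---
  step 0: ref 5 -> FAULT, frames=[5,-,-] (faults so far: 1)
  step 1: ref 5 -> HIT, frames=[5,-,-] (faults so far: 1)
  step 2: ref 4 -> FAULT, frames=[5,4,-] (faults so far: 2)
  step 3: ref 5 -> HIT, frames=[5,4,-] (faults so far: 2)
  step 4: ref 5 -> HIT, frames=[5,4,-] (faults so far: 2)
  step 5: ref 5 -> HIT, frames=[5,4,-] (faults so far: 2)
  step 6: ref 1 -> FAULT, frames=[5,4,1] (faults so far: 3)
  step 7: ref 5 -> HIT, frames=[5,4,1] (faults so far: 3)
  step 8: ref 6 -> FAULT, evict 4, frames=[5,6,1] (faults so far: 4)
  step 9: ref 6 -> HIT, frames=[5,6,1] (faults so far: 4)
  step 10: ref 5 -> HIT, frames=[5,6,1] (faults so far: 4)
  step 11: ref 5 -> HIT, frames=[5,6,1] (faults so far: 4)
  step 12: ref 1 -> HIT, frames=[5,6,1] (faults so far: 4)
  step 13: ref 2 -> FAULT, evict 5, frames=[2,6,1] (faults so far: 5)
  step 14: ref 3 -> FAULT, evict 2, frames=[3,6,1] (faults so far: 6)
  step 15: ref 1 -> HIT, frames=[3,6,1] (faults so far: 6)
  Optimal total faults: 6

Answer: 8 6 6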